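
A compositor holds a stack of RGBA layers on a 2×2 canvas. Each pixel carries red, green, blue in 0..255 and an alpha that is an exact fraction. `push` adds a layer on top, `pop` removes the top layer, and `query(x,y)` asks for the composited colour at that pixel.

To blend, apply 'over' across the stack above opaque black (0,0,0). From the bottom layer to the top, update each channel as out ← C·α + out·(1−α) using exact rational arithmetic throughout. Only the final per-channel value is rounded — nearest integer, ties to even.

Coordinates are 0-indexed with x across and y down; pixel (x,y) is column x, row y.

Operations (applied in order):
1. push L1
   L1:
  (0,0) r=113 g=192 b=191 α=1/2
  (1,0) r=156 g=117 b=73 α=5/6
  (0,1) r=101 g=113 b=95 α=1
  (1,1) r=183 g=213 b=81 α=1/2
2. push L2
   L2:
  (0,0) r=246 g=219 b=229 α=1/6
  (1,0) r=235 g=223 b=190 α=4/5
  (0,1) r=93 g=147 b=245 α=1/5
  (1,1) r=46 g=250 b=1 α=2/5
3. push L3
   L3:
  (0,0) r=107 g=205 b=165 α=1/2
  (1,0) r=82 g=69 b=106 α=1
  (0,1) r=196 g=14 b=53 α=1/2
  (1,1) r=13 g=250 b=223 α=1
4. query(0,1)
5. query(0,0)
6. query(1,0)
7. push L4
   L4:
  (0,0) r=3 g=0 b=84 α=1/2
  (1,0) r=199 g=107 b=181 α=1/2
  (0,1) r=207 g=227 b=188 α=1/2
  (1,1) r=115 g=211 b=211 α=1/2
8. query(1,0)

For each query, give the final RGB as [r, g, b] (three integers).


at x=0,y=1 over L1,L2,L3:
L1 α=1: [101, 113, 95]
L2 α=1/5: [497/5, 599/5, 125]
L3 α=1/2: [1477/10, 669/10, 89]
rounded: [148, 67, 89]

query (0,0) [L1,L2,L3] — begin 0,0,0
L1 α=1/2: [113/2, 96, 191/2]
L2 α=1/6: [1057/12, 233/2, 471/4]
L3 α=1/2: [2341/24, 643/4, 1131/8]
rounded: [98, 161, 141]

at x=1,y=0 over L1,L2,L3:
after L1 α=5/6: [130, 195/2, 365/6]
after L2 α=4/5: [214, 1979/10, 985/6]
after L3 α=1: [82, 69, 106]
rounded: [82, 69, 106]

query (1,0) [L1,L2,L3,L4] — begin 0,0,0
+L1 (α=5/6) → [130, 195/2, 365/6]
+L2 (α=4/5) → [214, 1979/10, 985/6]
+L3 (α=1) → [82, 69, 106]
+L4 (α=1/2) → [281/2, 88, 287/2]
rounded: [140, 88, 144]


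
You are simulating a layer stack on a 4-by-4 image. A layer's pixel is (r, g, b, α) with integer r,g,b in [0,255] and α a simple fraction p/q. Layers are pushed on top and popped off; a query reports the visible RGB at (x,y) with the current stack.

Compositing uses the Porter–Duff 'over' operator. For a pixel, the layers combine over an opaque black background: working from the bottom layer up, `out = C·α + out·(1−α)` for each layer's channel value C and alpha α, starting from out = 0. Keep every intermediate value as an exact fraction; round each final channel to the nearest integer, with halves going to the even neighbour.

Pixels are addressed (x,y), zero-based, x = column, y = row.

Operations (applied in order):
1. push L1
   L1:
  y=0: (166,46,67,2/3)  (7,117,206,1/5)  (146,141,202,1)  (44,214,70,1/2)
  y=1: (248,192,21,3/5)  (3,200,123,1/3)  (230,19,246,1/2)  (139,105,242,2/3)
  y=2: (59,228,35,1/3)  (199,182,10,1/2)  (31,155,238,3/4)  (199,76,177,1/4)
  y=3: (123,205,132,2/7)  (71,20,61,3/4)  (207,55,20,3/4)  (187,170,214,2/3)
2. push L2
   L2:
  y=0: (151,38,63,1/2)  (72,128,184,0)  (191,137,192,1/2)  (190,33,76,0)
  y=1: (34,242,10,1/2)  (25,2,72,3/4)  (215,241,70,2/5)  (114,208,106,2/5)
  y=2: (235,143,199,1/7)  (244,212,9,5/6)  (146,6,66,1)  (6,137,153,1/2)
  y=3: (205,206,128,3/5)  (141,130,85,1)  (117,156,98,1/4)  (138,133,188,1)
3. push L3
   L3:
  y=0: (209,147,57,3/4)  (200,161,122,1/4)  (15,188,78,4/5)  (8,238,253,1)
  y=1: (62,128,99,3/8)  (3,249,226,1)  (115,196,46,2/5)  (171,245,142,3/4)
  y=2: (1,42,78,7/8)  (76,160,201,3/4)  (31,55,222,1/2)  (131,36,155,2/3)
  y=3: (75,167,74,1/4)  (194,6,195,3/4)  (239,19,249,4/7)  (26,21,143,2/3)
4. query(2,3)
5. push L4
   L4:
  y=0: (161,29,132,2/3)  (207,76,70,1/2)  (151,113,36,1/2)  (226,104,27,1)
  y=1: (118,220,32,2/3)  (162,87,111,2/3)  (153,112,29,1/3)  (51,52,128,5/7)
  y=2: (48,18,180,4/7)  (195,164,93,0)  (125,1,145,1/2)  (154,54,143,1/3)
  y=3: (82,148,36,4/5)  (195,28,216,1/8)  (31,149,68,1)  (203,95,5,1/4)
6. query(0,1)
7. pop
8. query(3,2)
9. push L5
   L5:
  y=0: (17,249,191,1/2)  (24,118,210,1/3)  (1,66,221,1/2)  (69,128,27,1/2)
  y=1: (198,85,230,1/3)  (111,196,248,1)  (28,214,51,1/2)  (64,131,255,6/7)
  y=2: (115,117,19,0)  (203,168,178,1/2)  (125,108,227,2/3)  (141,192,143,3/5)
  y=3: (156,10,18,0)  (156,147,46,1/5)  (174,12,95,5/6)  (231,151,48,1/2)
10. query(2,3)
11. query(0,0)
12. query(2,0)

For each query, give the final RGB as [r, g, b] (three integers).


query (2,3) [L1,L2,L3] — begin 0,0,0
L1 α=3/4: [621/4, 165/4, 15]
L2 α=1/4: [2331/16, 1119/16, 143/4]
L3 α=4/7: [22289/112, 4573/112, 4413/28]
→ [199, 41, 158]

at x=0,y=1 over L1,L2,L3,L4:
after L1 α=3/5: [744/5, 576/5, 63/5]
after L2 α=1/2: [457/5, 893/5, 113/10]
after L3 α=3/8: [643/8, 1277/8, 707/16]
after L4 α=2/3: [2531/24, 1599/8, 577/16]
rounded: [105, 200, 36]

(3,2) stack=L1,L2,L3; from [0,0,0]:
L1 α=1/4: [199/4, 19, 177/4]
L2 α=1/2: [223/8, 78, 789/8]
L3 α=2/3: [773/8, 50, 3269/24]
= [97, 50, 136]

(2,3) stack=L1,L2,L3,L5; from [0,0,0]:
after L1 α=3/4: [621/4, 165/4, 15]
after L2 α=1/4: [2331/16, 1119/16, 143/4]
after L3 α=4/7: [22289/112, 4573/112, 4413/28]
after L5 α=5/6: [119729/672, 11293/672, 17713/168]
→ [178, 17, 105]

query (0,0) [L1,L2,L3,L5] — begin 0,0,0
after L1 α=2/3: [332/3, 92/3, 134/3]
after L2 α=1/2: [785/6, 103/3, 323/6]
after L3 α=3/4: [4547/24, 713/6, 1349/24]
after L5 α=1/2: [4955/48, 2207/12, 5933/48]
= [103, 184, 124]

(2,0) stack=L1,L2,L3,L5; from [0,0,0]:
L1 α=1: [146, 141, 202]
L2 α=1/2: [337/2, 139, 197]
L3 α=4/5: [457/10, 891/5, 509/5]
L5 α=1/2: [467/20, 1221/10, 807/5]
rounded: [23, 122, 161]


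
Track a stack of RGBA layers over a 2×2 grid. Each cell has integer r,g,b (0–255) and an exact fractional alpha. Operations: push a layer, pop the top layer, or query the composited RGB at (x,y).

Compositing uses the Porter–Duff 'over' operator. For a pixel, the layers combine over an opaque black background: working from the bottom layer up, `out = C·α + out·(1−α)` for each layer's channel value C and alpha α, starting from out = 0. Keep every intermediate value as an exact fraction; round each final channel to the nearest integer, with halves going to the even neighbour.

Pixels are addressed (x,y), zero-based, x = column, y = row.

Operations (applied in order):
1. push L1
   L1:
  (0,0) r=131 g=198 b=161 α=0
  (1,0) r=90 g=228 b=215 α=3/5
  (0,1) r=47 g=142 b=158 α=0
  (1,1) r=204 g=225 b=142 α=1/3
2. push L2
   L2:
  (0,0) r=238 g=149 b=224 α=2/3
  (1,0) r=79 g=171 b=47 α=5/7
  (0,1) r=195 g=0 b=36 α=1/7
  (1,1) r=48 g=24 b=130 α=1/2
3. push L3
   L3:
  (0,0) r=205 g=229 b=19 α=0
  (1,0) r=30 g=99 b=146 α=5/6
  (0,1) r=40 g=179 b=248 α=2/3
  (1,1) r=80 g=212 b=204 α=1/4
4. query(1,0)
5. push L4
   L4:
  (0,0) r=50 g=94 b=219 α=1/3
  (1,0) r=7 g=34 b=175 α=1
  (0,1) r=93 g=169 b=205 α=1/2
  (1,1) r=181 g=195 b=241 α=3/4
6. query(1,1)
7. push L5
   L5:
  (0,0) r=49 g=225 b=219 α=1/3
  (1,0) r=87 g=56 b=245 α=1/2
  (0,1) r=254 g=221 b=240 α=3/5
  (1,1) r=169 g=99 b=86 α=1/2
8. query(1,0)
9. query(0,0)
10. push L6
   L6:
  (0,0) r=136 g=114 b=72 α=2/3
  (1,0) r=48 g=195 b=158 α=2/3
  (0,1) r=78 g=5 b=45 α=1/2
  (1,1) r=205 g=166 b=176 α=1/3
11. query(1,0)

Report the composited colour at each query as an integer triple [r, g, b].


(1,0) stack=L1,L2,L3; from [0,0,0]:
after L1 α=3/5: [54, 684/5, 129]
after L2 α=5/7: [503/7, 5643/35, 493/7]
after L3 α=5/6: [1553/42, 3828/35, 5603/42]
= [37, 109, 133]

(1,1) stack=L1,L2,L3,L4; from [0,0,0]:
after L1 α=1/3: [68, 75, 142/3]
after L2 α=1/2: [58, 99/2, 266/3]
after L3 α=1/4: [127/2, 721/8, 235/2]
after L4 α=3/4: [1213/8, 5401/32, 1681/8]
rounded: [152, 169, 210]

at x=1,y=0 over L1,L2,L3,L4,L5:
after L1 α=3/5: [54, 684/5, 129]
after L2 α=5/7: [503/7, 5643/35, 493/7]
after L3 α=5/6: [1553/42, 3828/35, 5603/42]
after L4 α=1: [7, 34, 175]
after L5 α=1/2: [47, 45, 210]
rounded: [47, 45, 210]

query (0,0) [L1,L2,L3,L4,L5] — begin 0,0,0
L1 α=0: [0, 0, 0]
L2 α=2/3: [476/3, 298/3, 448/3]
L3 α=0: [476/3, 298/3, 448/3]
L4 α=1/3: [1102/9, 878/9, 1553/9]
L5 α=1/3: [2645/27, 3781/27, 5077/27]
rounded: [98, 140, 188]

query (1,0) [L1,L2,L3,L4,L5,L6] — begin 0,0,0
+L1 (α=3/5) → [54, 684/5, 129]
+L2 (α=5/7) → [503/7, 5643/35, 493/7]
+L3 (α=5/6) → [1553/42, 3828/35, 5603/42]
+L4 (α=1) → [7, 34, 175]
+L5 (α=1/2) → [47, 45, 210]
+L6 (α=2/3) → [143/3, 145, 526/3]
rounded: [48, 145, 175]


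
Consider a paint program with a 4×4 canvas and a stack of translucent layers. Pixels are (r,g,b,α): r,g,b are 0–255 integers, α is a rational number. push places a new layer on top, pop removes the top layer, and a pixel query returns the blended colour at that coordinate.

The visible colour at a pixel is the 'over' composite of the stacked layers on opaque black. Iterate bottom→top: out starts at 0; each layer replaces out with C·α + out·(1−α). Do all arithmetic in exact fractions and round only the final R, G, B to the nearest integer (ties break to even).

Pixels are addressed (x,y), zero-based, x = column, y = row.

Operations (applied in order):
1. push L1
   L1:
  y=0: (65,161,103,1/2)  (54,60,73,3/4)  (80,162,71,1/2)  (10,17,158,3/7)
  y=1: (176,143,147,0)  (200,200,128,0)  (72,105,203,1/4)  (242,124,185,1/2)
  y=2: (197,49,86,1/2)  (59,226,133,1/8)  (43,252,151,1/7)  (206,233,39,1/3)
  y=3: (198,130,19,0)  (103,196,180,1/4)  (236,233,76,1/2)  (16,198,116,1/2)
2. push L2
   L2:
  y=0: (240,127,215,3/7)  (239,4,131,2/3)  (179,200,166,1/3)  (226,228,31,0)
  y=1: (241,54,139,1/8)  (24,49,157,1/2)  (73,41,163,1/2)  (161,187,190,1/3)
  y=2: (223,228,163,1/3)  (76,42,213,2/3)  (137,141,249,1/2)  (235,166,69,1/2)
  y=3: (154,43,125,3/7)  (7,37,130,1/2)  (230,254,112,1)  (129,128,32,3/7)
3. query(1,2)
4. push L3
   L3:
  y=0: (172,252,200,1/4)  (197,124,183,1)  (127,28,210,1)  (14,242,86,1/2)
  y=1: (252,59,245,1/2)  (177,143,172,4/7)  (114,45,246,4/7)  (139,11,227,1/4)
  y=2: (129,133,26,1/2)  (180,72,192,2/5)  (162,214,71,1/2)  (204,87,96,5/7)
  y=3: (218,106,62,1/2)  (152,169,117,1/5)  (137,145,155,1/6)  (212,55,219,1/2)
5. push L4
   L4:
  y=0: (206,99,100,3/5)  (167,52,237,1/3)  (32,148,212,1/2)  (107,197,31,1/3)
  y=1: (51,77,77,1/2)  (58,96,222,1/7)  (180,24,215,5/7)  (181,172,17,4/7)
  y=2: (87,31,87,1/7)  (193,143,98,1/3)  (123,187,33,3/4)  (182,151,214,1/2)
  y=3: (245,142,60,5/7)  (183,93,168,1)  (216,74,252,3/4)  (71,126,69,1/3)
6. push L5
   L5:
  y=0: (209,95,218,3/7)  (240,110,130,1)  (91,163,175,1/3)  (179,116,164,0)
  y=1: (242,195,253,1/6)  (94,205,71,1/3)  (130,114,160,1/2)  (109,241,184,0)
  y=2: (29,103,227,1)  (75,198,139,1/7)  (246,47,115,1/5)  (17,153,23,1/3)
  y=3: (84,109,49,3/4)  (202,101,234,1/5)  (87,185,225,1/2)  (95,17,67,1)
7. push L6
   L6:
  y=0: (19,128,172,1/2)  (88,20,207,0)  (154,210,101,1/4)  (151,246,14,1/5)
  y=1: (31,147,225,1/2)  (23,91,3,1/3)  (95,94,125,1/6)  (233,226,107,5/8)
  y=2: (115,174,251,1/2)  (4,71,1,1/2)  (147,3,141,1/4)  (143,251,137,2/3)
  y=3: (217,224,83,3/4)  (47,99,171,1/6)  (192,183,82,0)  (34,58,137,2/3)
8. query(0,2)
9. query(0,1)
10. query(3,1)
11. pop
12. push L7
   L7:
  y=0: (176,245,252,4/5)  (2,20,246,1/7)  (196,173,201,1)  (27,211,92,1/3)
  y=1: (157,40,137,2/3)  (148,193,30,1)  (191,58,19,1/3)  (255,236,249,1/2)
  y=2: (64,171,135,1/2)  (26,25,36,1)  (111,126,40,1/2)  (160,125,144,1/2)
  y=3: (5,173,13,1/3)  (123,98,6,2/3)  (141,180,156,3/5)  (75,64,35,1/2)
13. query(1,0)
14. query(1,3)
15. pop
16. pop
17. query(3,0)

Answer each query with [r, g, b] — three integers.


at x=1,y=2 over L1,L2:
L1 α=1/8: [59/8, 113/4, 133/8]
L2 α=2/3: [425/8, 449/12, 3541/24]
→ [53, 37, 148]

at x=0,y=2 over L1,L2,L3,L4,L5,L6:
after L1 α=1/2: [197/2, 49/2, 43]
after L2 α=1/3: [140, 277/3, 83]
after L3 α=1/2: [269/2, 338/3, 109/2]
after L4 α=1/7: [894/7, 101, 414/7]
after L5 α=1: [29, 103, 227]
after L6 α=1/2: [72, 277/2, 239]
→ [72, 138, 239]

at x=0,y=1 over L1,L2,L3,L4,L5,L6:
after L1 α=0: [0, 0, 0]
after L2 α=1/8: [241/8, 27/4, 139/8]
after L3 α=1/2: [2257/16, 263/8, 2099/16]
after L4 α=1/2: [3073/32, 879/16, 3331/32]
after L5 α=1/6: [7703/64, 2505/32, 24751/192]
after L6 α=1/2: [9687/128, 7209/64, 67951/384]
rounded: [76, 113, 177]

at x=3,y=1 over L1,L2,L3,L4,L5,L6:
+L1 (α=1/2) → [121, 62, 185/2]
+L2 (α=1/3) → [403/3, 311/3, 125]
+L3 (α=1/4) → [271/2, 161/2, 301/2]
+L4 (α=4/7) → [323/2, 1859/14, 1039/14]
+L5 (α=0) → [323/2, 1859/14, 1039/14]
+L6 (α=5/8) → [3299/16, 21397/112, 10607/112]
→ [206, 191, 95]

(1,0) stack=L1,L2,L3,L4,L5,L7; from [0,0,0]:
L1 α=3/4: [81/2, 45, 219/4]
L2 α=2/3: [1037/6, 53/3, 1267/12]
L3 α=1: [197, 124, 183]
L4 α=1/3: [187, 100, 201]
L5 α=1: [240, 110, 130]
L7 α=1/7: [206, 680/7, 1026/7]
→ [206, 97, 147]

query (1,3) [L1,L2,L3,L4,L5,L7] — begin 0,0,0
L1 α=1/4: [103/4, 49, 45]
L2 α=1/2: [131/8, 43, 175/2]
L3 α=1/5: [87/2, 341/5, 467/5]
L4 α=1: [183, 93, 168]
L5 α=1/5: [934/5, 473/5, 906/5]
L7 α=2/3: [2164/15, 1453/15, 322/5]
rounded: [144, 97, 64]

query (3,0) [L1,L2,L3,L4] — begin 0,0,0
+L1 (α=3/7) → [30/7, 51/7, 474/7]
+L2 (α=0) → [30/7, 51/7, 474/7]
+L3 (α=1/2) → [64/7, 1745/14, 538/7]
+L4 (α=1/3) → [877/21, 3124/21, 431/7]
rounded: [42, 149, 62]


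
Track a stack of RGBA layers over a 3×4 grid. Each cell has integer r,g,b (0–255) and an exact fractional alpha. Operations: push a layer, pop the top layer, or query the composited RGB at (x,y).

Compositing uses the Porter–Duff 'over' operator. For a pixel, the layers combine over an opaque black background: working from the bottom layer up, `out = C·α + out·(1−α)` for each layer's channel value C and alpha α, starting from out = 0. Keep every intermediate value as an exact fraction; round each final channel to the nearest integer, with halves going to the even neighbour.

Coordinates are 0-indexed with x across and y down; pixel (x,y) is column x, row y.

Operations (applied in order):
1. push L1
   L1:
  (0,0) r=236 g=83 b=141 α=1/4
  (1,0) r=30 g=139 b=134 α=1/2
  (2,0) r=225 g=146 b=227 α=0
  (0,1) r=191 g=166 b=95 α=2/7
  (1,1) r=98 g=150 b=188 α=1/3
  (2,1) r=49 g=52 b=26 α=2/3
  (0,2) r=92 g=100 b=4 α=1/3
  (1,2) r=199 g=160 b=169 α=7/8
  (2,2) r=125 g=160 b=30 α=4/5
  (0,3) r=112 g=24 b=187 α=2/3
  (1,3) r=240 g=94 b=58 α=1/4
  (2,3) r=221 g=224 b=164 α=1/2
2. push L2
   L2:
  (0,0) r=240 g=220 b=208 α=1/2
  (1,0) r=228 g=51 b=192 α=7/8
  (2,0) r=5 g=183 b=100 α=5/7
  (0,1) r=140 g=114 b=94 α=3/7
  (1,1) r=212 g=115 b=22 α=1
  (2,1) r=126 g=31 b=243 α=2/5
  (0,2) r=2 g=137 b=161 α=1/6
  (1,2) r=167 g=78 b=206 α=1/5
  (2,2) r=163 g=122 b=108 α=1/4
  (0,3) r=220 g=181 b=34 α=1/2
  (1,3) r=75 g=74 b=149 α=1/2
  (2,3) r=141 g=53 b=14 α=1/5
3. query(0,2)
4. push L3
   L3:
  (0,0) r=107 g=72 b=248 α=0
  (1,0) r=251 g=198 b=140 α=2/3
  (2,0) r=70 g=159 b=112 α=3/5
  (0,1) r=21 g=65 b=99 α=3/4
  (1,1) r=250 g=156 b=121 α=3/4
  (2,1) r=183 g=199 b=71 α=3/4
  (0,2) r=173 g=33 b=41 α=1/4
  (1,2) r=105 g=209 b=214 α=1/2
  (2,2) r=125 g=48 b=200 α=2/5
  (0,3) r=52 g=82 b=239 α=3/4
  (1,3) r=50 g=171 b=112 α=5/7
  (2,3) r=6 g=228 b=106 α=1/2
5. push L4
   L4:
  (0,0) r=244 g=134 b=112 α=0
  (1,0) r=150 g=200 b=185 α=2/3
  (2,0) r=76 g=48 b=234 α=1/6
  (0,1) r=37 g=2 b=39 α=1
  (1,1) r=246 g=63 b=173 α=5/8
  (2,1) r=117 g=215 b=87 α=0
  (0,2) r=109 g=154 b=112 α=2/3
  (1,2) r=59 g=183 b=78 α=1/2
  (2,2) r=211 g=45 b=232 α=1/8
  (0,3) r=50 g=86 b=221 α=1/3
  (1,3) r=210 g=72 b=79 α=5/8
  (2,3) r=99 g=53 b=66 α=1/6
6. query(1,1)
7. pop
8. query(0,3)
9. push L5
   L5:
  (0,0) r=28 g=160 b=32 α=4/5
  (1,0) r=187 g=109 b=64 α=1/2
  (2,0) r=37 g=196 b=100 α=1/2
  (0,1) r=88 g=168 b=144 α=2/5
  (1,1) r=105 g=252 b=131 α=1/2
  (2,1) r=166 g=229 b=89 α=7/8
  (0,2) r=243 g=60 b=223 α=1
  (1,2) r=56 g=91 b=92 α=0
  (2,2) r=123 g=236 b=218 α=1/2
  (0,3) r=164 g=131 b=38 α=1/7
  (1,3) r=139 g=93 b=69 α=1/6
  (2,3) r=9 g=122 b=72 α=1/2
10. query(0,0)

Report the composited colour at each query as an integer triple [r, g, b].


query (0,2) [L1,L2] — begin 0,0,0
after L1 α=1/3: [92/3, 100/3, 4/3]
after L2 α=1/6: [233/9, 911/18, 503/18]
rounded: [26, 51, 28]

(1,1) stack=L1,L2,L3,L4; from [0,0,0]:
+L1 (α=1/3) → [98/3, 50, 188/3]
+L2 (α=1) → [212, 115, 22]
+L3 (α=3/4) → [481/2, 583/4, 385/4]
+L4 (α=5/8) → [3903/16, 3009/32, 4615/32]
= [244, 94, 144]

at x=0,y=3 over L1,L2,L3:
L1 α=2/3: [224/3, 16, 374/3]
L2 α=1/2: [442/3, 197/2, 238/3]
L3 α=3/4: [455/6, 689/8, 2389/12]
rounded: [76, 86, 199]

query (0,0) [L1,L2,L3,L5] — begin 0,0,0
L1 α=1/4: [59, 83/4, 141/4]
L2 α=1/2: [299/2, 963/8, 973/8]
L3 α=0: [299/2, 963/8, 973/8]
L5 α=4/5: [523/10, 6083/40, 1997/40]
= [52, 152, 50]


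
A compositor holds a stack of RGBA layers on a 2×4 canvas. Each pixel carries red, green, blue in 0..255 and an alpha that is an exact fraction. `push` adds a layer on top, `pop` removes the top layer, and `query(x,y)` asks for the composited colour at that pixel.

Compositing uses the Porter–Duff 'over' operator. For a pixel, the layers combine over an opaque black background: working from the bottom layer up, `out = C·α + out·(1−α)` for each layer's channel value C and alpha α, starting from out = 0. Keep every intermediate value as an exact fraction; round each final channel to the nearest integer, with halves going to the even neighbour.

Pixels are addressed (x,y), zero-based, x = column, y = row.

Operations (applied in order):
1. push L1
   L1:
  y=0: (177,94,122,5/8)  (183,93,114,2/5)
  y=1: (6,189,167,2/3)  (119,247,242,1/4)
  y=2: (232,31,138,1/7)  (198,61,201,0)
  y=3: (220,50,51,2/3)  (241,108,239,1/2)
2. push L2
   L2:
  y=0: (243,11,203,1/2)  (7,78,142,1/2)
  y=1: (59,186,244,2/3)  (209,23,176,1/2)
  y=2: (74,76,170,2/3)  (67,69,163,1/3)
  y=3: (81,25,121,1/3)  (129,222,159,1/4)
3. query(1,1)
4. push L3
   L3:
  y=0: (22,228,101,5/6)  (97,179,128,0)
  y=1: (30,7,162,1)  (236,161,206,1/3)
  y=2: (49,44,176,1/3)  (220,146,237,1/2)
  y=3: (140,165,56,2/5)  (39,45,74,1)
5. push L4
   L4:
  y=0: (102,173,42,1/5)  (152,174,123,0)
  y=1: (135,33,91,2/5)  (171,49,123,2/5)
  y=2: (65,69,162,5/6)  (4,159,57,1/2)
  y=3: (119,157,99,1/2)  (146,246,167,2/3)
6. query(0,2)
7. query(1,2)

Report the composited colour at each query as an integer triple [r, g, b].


(1,1) stack=L1,L2; from [0,0,0]:
+L1 (α=1/4) → [119/4, 247/4, 121/2]
+L2 (α=1/2) → [955/8, 339/8, 473/4]
rounded: [119, 42, 118]

query (0,2) [L1,L2,L3,L4] — begin 0,0,0
L1 α=1/7: [232/7, 31/7, 138/7]
L2 α=2/3: [1268/21, 365/7, 2518/21]
L3 α=1/3: [3565/63, 346/7, 8732/63]
L4 α=5/6: [12020/189, 2761/42, 29881/189]
rounded: [64, 66, 158]

(1,2) stack=L1,L2,L3,L4; from [0,0,0]:
+L1 (α=0) → [0, 0, 0]
+L2 (α=1/3) → [67/3, 23, 163/3]
+L3 (α=1/2) → [727/6, 169/2, 437/3]
+L4 (α=1/2) → [751/12, 487/4, 304/3]
= [63, 122, 101]


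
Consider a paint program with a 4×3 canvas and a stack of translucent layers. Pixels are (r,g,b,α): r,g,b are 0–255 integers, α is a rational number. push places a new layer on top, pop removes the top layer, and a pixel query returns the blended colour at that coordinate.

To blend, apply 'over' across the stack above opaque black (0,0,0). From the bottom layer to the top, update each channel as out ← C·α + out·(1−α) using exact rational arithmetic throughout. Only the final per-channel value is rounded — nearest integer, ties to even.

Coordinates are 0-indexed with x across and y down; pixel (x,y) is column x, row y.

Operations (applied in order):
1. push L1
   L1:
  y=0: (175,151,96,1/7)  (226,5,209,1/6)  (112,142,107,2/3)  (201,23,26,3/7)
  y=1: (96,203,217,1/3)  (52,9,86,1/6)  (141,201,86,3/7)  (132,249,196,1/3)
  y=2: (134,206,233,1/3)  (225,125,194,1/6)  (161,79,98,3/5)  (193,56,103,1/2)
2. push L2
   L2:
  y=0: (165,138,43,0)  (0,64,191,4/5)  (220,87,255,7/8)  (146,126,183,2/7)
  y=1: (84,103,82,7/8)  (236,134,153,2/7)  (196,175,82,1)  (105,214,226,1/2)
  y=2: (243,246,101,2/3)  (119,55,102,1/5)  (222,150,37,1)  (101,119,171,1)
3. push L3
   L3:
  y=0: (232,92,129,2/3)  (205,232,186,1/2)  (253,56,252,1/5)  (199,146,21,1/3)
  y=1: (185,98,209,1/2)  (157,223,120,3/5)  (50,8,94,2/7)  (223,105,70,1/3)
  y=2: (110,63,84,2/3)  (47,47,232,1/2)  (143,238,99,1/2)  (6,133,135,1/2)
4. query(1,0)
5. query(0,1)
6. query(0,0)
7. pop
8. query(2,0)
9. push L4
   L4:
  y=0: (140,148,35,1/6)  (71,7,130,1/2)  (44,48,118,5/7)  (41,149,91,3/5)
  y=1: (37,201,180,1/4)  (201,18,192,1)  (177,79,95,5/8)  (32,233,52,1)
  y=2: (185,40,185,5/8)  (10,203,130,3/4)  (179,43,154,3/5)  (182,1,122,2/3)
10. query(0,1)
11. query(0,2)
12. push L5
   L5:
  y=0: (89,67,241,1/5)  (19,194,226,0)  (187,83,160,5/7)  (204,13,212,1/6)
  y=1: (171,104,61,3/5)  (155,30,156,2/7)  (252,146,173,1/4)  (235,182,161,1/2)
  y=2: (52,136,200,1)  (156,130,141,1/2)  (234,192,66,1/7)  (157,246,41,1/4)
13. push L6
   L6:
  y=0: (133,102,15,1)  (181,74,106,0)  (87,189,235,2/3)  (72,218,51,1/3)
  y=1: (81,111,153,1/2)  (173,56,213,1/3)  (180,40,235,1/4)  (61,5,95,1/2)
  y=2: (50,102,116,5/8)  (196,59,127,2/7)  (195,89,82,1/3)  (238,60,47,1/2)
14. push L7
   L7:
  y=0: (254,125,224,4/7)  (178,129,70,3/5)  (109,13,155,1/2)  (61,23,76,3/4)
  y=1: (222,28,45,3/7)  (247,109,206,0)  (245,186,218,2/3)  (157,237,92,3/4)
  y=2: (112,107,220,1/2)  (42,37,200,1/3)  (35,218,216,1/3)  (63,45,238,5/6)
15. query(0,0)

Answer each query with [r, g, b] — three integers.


at x=1,y=0 over L1,L2,L3:
after L1 α=1/6: [113/3, 5/6, 209/6]
after L2 α=4/5: [113/15, 1541/30, 4793/30]
after L3 α=1/2: [1594/15, 8501/60, 10373/60]
= [106, 142, 173]

at x=0,y=1 over L1,L2,L3:
L1 α=1/3: [32, 203/3, 217/3]
L2 α=7/8: [155/2, 1183/12, 1939/24]
L3 α=1/2: [525/4, 2359/24, 6955/48]
rounded: [131, 98, 145]

at x=0,y=0 over L1,L2,L3:
L1 α=1/7: [25, 151/7, 96/7]
L2 α=0: [25, 151/7, 96/7]
L3 α=2/3: [163, 1439/21, 634/7]
→ [163, 69, 91]

(2,0) stack=L1,L2; from [0,0,0]:
L1 α=2/3: [224/3, 284/3, 214/3]
L2 α=7/8: [1211/6, 2111/24, 5569/24]
= [202, 88, 232]

(0,1) stack=L1,L2,L4; from [0,0,0]:
after L1 α=1/3: [32, 203/3, 217/3]
after L2 α=7/8: [155/2, 1183/12, 1939/24]
after L4 α=1/4: [539/8, 1987/16, 3379/32]
rounded: [67, 124, 106]

at x=0,y=2 over L1,L2,L4:
L1 α=1/3: [134/3, 206/3, 233/3]
L2 α=2/3: [1592/9, 1682/9, 839/9]
L4 α=5/8: [4367/24, 1141/12, 1807/12]
→ [182, 95, 151]

query (0,0) [L1,L2,L4,L5,L6,L7] — begin 0,0,0
L1 α=1/7: [25, 151/7, 96/7]
L2 α=0: [25, 151/7, 96/7]
L4 α=1/6: [265/6, 597/14, 725/42]
L5 α=1/5: [797/15, 1663/35, 6511/105]
L6 α=1: [133, 102, 15]
L7 α=4/7: [1415/7, 806/7, 941/7]
→ [202, 115, 134]


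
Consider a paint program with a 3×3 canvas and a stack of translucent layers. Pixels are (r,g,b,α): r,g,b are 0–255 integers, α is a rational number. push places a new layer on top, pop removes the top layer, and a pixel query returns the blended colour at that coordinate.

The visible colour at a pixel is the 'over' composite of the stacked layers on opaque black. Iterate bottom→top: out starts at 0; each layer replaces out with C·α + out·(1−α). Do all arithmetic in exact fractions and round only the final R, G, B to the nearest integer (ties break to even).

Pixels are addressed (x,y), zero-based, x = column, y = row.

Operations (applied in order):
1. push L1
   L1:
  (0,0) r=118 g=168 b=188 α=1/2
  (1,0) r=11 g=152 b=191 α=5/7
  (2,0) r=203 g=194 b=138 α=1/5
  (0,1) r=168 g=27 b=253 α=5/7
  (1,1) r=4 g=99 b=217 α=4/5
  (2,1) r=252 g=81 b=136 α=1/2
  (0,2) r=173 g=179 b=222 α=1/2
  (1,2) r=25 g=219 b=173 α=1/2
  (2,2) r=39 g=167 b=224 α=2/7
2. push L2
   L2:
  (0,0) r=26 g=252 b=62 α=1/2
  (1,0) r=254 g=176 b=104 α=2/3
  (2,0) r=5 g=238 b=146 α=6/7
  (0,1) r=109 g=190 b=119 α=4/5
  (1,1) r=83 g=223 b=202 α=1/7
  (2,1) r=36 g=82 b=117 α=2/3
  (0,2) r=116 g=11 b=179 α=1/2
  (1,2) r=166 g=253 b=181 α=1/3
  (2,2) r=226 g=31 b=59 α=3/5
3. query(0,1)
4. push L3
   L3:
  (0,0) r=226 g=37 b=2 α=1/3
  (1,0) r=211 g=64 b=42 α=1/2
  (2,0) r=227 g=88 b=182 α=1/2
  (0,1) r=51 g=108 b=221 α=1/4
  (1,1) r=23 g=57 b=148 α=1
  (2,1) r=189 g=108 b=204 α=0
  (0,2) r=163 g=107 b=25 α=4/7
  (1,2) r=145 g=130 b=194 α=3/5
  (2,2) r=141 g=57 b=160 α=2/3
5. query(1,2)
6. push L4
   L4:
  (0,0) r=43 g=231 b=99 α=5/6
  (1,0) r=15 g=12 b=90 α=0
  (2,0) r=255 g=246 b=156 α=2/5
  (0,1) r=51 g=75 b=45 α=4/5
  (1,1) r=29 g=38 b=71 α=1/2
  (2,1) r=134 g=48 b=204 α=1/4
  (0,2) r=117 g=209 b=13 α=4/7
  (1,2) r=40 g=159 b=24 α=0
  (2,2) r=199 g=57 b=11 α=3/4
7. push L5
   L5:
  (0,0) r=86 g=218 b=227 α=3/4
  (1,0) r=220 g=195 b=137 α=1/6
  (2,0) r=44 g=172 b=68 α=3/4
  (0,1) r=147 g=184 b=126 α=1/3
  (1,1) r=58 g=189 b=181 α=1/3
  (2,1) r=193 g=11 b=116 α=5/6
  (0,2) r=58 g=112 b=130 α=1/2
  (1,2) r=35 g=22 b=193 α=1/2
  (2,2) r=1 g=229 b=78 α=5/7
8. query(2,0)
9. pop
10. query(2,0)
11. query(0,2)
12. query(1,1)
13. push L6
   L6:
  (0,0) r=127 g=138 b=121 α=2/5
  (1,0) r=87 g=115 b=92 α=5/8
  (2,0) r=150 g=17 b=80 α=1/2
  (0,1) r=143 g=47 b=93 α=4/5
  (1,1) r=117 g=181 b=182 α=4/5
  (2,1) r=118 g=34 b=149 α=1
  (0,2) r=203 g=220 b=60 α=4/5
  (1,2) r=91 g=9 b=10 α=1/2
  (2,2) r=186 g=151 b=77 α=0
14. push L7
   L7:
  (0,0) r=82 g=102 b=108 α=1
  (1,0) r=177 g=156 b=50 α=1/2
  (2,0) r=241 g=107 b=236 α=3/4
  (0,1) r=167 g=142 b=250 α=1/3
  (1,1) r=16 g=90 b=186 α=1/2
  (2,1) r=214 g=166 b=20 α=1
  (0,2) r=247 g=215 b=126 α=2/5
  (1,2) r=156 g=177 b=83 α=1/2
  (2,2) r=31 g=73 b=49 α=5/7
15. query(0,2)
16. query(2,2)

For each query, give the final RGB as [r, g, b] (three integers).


(0,1) stack=L1,L2; from [0,0,0]:
L1 α=5/7: [120, 135/7, 1265/7]
L2 α=4/5: [556/5, 1091/7, 4597/35]
rounded: [111, 156, 131]

query (1,2) [L1,L2,L3] — begin 0,0,0
+L1 (α=1/2) → [25/2, 219/2, 173/2]
+L2 (α=1/3) → [191/3, 472/3, 118]
+L3 (α=3/5) → [1687/15, 2114/15, 818/5]
= [112, 141, 164]

query (2,0) [L1,L2,L3,L4,L5] — begin 0,0,0
after L1 α=1/5: [203/5, 194/5, 138/5]
after L2 α=6/7: [353/35, 7334/35, 4518/35]
after L3 α=1/2: [4149/35, 5207/35, 5444/35]
after L4 α=2/5: [30297/175, 32841/175, 27252/175]
after L5 α=3/4: [53397/700, 123141/700, 15738/175]
= [76, 176, 90]

at x=2,y=0 over L1,L2,L3,L4:
L1 α=1/5: [203/5, 194/5, 138/5]
L2 α=6/7: [353/35, 7334/35, 4518/35]
L3 α=1/2: [4149/35, 5207/35, 5444/35]
L4 α=2/5: [30297/175, 32841/175, 27252/175]
= [173, 188, 156]

query (0,2) [L1,L2,L3,L4] — begin 0,0,0
after L1 α=1/2: [173/2, 179/2, 111]
after L2 α=1/2: [405/4, 201/4, 145]
after L3 α=4/7: [3823/28, 2315/28, 535/7]
after L4 α=4/7: [24573/196, 30353/196, 1969/49]
= [125, 155, 40]

at x=1,y=1 over L1,L2,L3,L4:
after L1 α=4/5: [16/5, 396/5, 868/5]
after L2 α=1/7: [73/5, 3491/35, 6218/35]
after L3 α=1: [23, 57, 148]
after L4 α=1/2: [26, 95/2, 219/2]
→ [26, 48, 110]

query (0,2) [L1,L2,L3,L4,L6,L7] — begin 0,0,0
+L1 (α=1/2) → [173/2, 179/2, 111]
+L2 (α=1/2) → [405/4, 201/4, 145]
+L3 (α=4/7) → [3823/28, 2315/28, 535/7]
+L4 (α=4/7) → [24573/196, 30353/196, 1969/49]
+L6 (α=4/5) → [36745/196, 202833/980, 13729/245]
+L7 (α=2/5) → [207059/980, 1029899/4900, 102927/1225]
= [211, 210, 84]

at x=2,y=2 over L1,L2,L3,L4,L6,L7:
L1 α=2/7: [78/7, 334/7, 64]
L2 α=3/5: [4902/35, 1319/35, 61]
L3 α=2/3: [4924/35, 5309/105, 127]
L4 α=3/4: [25819/140, 5816/105, 40]
L6 α=0: [25819/140, 5816/105, 40]
L7 α=5/7: [36669/490, 49957/735, 325/7]
rounded: [75, 68, 46]


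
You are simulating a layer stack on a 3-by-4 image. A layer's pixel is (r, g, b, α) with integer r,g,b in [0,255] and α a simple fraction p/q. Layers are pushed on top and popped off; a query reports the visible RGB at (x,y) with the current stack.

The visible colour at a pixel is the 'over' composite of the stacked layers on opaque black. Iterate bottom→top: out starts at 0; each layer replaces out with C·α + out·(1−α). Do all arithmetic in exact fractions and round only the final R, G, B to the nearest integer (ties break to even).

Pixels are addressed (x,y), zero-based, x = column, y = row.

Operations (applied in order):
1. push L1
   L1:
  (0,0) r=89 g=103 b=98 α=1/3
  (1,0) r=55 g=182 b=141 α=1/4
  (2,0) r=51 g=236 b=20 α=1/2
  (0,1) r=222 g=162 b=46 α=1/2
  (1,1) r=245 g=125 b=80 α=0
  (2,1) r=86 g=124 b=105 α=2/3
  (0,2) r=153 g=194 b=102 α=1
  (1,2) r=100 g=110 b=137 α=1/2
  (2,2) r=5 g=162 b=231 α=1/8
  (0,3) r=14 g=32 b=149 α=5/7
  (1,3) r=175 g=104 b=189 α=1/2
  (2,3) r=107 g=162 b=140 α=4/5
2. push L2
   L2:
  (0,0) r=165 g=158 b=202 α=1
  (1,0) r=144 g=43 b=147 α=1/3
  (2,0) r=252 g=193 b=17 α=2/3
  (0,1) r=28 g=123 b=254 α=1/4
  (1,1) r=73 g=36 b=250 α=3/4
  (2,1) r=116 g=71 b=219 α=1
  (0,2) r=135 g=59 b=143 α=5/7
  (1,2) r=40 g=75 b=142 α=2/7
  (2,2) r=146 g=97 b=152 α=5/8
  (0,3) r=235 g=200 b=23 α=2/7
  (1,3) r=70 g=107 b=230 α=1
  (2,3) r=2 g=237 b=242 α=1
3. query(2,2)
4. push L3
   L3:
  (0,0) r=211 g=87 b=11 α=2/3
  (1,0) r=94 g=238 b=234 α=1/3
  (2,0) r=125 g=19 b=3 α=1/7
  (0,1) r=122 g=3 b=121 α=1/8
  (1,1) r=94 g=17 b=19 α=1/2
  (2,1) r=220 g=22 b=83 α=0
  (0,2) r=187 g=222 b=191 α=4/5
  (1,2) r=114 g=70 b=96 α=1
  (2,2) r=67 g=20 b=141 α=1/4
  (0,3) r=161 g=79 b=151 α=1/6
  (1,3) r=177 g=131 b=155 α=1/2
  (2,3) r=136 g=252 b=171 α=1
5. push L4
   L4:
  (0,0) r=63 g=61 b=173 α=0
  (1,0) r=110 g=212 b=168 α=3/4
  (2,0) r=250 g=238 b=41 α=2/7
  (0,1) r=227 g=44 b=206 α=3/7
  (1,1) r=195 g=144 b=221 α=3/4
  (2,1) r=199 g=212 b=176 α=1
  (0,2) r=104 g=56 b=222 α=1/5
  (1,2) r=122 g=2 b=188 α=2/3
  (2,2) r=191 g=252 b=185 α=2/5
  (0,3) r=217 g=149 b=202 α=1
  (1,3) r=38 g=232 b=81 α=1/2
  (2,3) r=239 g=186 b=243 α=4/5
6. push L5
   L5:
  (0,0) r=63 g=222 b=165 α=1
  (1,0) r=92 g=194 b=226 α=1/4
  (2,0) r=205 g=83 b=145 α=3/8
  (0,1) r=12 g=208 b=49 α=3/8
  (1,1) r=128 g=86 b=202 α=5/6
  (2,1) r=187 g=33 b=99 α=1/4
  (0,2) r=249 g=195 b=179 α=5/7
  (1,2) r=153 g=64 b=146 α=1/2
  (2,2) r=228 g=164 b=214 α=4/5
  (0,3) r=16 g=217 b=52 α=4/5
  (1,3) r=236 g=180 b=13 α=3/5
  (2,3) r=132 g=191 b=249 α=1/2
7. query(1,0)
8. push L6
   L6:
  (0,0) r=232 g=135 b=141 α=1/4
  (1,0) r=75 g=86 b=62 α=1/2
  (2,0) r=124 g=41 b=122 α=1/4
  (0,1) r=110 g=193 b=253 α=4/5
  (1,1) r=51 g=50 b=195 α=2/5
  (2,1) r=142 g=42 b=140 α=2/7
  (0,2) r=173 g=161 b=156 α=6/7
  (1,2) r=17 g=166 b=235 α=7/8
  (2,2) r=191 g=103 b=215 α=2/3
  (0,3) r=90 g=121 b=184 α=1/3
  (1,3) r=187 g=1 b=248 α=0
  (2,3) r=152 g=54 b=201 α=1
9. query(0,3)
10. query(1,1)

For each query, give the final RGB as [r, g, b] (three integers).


query (2,2) [L1,L2] — begin 0,0,0
L1 α=1/8: [5/8, 81/4, 231/8]
L2 α=5/8: [5855/64, 2183/32, 6773/64]
→ [91, 68, 106]

query (1,0) [L1,L2,L3,L4,L5] — begin 0,0,0
after L1 α=1/4: [55/4, 91/2, 141/4]
after L2 α=1/3: [343/6, 134/3, 145/2]
after L3 α=1/3: [625/9, 982/9, 379/3]
after L4 α=3/4: [3595/36, 3353/18, 1891/12]
after L5 α=1/4: [4699/48, 4517/24, 2795/16]
= [98, 188, 175]

(0,3) stack=L1,L2,L3,L4,L5,L6; from [0,0,0]:
after L1 α=5/7: [10, 160/7, 745/7]
after L2 α=2/7: [520/7, 3600/49, 4047/49]
after L3 α=1/6: [3727/42, 21871/294, 13817/147]
after L4 α=1: [217, 149, 202]
after L5 α=4/5: [281/5, 1017/5, 82]
after L6 α=1/3: [1012/15, 2639/15, 116]
= [67, 176, 116]

(1,1) stack=L1,L2,L3,L4,L5,L6; from [0,0,0]:
+L1 (α=0) → [0, 0, 0]
+L2 (α=3/4) → [219/4, 27, 375/2]
+L3 (α=1/2) → [595/8, 22, 413/4]
+L4 (α=3/4) → [5275/32, 227/2, 3065/16]
+L5 (α=5/6) → [8585/64, 1087/12, 19225/96]
+L6 (α=2/5) → [32283/320, 1487/20, 6341/32]
rounded: [101, 74, 198]


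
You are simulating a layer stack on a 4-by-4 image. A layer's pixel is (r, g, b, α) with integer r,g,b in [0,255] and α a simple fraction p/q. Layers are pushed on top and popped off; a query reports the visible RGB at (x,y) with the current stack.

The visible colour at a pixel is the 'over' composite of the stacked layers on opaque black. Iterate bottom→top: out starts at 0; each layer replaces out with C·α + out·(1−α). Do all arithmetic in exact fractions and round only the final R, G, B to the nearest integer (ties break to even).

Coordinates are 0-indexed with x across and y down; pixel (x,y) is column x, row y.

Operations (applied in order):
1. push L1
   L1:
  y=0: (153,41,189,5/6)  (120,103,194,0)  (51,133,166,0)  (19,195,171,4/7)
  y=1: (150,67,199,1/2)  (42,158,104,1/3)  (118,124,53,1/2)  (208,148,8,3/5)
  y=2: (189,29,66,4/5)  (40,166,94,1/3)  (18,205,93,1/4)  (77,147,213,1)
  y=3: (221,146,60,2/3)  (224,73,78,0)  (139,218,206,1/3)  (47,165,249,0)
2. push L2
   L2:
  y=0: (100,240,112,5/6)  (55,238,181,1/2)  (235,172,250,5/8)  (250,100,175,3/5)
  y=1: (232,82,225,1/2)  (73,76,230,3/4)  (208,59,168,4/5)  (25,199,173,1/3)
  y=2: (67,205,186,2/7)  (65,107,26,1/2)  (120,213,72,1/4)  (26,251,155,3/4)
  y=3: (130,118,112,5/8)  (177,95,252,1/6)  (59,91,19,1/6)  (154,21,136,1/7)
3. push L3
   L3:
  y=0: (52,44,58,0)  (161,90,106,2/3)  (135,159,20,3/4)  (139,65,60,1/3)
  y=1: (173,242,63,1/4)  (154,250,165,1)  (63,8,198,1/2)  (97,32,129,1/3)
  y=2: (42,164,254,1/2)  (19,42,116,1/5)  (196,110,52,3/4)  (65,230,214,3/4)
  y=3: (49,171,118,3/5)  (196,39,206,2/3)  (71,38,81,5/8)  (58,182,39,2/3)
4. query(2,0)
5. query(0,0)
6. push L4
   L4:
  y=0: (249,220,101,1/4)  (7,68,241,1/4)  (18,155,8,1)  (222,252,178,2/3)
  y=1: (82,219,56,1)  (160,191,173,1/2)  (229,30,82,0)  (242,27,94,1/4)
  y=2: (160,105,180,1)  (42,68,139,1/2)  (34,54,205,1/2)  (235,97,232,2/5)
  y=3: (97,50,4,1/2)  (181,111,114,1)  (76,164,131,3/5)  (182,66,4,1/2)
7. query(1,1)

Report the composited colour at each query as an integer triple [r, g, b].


query (2,0) [L1,L2,L3] — begin 0,0,0
+L1 (α=0) → [0, 0, 0]
+L2 (α=5/8) → [1175/8, 215/2, 625/4]
+L3 (α=3/4) → [4415/32, 1169/8, 865/16]
rounded: [138, 146, 54]

(0,0) stack=L1,L2,L3; from [0,0,0]:
+L1 (α=5/6) → [255/2, 205/6, 315/2]
+L2 (α=5/6) → [1255/12, 7405/36, 1435/12]
+L3 (α=0) → [1255/12, 7405/36, 1435/12]
→ [105, 206, 120]

at x=1,y=1 over L1,L2,L3,L4:
after L1 α=1/3: [14, 158/3, 104/3]
after L2 α=3/4: [233/4, 421/6, 1087/6]
after L3 α=1: [154, 250, 165]
after L4 α=1/2: [157, 441/2, 169]
→ [157, 220, 169]


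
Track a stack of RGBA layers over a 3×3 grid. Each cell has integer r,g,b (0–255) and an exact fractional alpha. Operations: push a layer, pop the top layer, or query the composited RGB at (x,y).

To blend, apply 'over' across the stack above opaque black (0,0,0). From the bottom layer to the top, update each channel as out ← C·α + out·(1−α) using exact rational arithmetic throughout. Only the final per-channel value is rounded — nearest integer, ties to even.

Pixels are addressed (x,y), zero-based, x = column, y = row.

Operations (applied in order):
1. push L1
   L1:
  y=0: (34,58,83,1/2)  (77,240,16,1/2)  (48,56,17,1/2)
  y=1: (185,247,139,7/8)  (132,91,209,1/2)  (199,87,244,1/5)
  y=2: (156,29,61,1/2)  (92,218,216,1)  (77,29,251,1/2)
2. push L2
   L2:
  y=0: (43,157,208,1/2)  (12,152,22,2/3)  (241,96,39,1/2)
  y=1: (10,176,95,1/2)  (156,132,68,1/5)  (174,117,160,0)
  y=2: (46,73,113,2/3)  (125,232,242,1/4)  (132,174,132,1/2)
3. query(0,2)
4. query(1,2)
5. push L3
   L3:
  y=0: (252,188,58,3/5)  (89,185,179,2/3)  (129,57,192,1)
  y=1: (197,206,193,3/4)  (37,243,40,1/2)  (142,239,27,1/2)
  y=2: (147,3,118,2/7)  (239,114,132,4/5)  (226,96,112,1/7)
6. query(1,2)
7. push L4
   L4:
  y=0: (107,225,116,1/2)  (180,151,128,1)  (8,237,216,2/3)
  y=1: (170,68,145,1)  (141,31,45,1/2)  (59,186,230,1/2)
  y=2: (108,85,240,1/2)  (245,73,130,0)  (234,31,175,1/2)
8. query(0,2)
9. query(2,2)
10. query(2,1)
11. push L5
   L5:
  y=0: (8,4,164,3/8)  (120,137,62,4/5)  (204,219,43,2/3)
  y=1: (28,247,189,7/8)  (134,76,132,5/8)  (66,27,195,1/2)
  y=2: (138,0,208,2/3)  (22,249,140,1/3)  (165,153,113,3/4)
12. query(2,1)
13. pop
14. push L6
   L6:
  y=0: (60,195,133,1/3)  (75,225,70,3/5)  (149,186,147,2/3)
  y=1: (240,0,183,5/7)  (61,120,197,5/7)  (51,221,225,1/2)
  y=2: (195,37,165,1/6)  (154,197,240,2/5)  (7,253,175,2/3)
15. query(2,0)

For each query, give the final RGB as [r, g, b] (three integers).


at x=0,y=2 over L1,L2:
after L1 α=1/2: [78, 29/2, 61/2]
after L2 α=2/3: [170/3, 107/2, 171/2]
→ [57, 54, 86]

(1,2) stack=L1,L2; from [0,0,0]:
after L1 α=1: [92, 218, 216]
after L2 α=1/4: [401/4, 443/2, 445/2]
→ [100, 222, 222]

query (1,2) [L1,L2,L3] — begin 0,0,0
L1 α=1: [92, 218, 216]
L2 α=1/4: [401/4, 443/2, 445/2]
L3 α=4/5: [845/4, 271/2, 1501/10]
rounded: [211, 136, 150]

at x=0,y=2 over L1,L2,L3,L4:
after L1 α=1/2: [78, 29/2, 61/2]
after L2 α=2/3: [170/3, 107/2, 171/2]
after L3 α=2/7: [1732/21, 547/14, 1327/14]
after L4 α=1/2: [2000/21, 1737/28, 4687/28]
→ [95, 62, 167]

at x=2,y=2 over L1,L2,L3,L4:
after L1 α=1/2: [77/2, 29/2, 251/2]
after L2 α=1/2: [341/4, 377/4, 515/4]
after L3 α=1/7: [1475/14, 189/2, 1769/14]
after L4 α=1/2: [4751/28, 251/4, 4219/28]
= [170, 63, 151]

(2,1) stack=L1,L2,L3,L4; from [0,0,0]:
L1 α=1/5: [199/5, 87/5, 244/5]
L2 α=0: [199/5, 87/5, 244/5]
L3 α=1/2: [909/10, 641/5, 379/10]
L4 α=1/2: [1499/20, 1571/10, 2679/20]
rounded: [75, 157, 134]

query (2,1) [L1,L2,L3,L4,L5] — begin 0,0,0
after L1 α=1/5: [199/5, 87/5, 244/5]
after L2 α=0: [199/5, 87/5, 244/5]
after L3 α=1/2: [909/10, 641/5, 379/10]
after L4 α=1/2: [1499/20, 1571/10, 2679/20]
after L5 α=1/2: [2819/40, 1841/20, 6579/40]
rounded: [70, 92, 164]

query (2,0) [L1,L2,L3,L4,L6] — begin 0,0,0
L1 α=1/2: [24, 28, 17/2]
L2 α=1/2: [265/2, 62, 95/4]
L3 α=1: [129, 57, 192]
L4 α=2/3: [145/3, 177, 208]
L6 α=2/3: [1039/9, 183, 502/3]
= [115, 183, 167]


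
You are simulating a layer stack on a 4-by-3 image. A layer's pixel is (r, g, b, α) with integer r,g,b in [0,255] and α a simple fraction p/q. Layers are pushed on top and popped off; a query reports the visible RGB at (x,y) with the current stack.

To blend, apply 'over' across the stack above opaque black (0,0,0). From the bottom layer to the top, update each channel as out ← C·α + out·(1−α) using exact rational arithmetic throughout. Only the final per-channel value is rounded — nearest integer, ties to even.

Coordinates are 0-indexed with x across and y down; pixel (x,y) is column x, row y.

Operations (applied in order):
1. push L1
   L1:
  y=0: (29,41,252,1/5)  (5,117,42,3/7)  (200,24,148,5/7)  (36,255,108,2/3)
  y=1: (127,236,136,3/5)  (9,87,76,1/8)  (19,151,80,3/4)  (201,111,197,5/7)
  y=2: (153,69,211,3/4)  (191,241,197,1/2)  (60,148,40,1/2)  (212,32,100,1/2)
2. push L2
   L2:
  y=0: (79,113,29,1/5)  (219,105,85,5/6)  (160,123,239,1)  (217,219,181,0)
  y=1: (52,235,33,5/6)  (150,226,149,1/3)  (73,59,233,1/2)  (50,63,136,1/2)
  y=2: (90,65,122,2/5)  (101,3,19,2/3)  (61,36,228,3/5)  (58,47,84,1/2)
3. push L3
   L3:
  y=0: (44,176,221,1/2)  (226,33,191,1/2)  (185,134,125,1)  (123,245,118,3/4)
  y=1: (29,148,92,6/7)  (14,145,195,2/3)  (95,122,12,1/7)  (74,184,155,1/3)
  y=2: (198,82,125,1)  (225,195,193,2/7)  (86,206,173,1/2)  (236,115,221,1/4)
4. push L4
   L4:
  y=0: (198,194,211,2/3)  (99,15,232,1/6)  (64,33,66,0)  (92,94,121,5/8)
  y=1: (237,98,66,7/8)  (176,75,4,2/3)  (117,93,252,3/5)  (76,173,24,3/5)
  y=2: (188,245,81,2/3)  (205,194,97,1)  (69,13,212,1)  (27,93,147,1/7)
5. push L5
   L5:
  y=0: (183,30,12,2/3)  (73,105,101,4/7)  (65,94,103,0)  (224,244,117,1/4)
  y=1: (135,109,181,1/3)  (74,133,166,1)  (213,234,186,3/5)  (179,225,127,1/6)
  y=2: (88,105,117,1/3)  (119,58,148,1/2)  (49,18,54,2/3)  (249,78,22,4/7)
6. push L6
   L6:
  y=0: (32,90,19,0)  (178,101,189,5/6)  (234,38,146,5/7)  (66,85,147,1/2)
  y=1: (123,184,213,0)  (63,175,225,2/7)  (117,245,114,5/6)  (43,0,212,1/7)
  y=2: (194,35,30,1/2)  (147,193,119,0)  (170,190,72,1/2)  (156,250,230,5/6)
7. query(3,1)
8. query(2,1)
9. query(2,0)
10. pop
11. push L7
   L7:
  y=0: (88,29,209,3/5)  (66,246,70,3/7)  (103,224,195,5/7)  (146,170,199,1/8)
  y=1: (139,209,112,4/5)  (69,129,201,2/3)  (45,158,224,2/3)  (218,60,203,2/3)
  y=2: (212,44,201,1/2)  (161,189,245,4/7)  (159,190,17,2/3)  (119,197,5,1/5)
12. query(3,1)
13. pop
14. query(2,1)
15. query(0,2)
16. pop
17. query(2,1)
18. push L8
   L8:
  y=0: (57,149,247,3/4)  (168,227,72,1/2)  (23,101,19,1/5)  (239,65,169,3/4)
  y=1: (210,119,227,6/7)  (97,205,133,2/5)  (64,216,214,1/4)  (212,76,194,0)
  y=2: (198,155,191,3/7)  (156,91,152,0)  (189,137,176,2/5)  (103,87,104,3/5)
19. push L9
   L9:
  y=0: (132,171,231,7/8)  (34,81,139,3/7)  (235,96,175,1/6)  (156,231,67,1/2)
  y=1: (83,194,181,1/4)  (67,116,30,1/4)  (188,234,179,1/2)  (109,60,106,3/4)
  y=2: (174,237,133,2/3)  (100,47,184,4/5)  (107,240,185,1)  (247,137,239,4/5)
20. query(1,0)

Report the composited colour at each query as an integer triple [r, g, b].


(3,1) stack=L1,L2,L3,L4,L5,L6; from [0,0,0]:
after L1 α=5/7: [1005/7, 555/7, 985/7]
after L2 α=1/2: [1355/14, 498/7, 1937/14]
after L3 α=1/3: [1873/21, 2284/21, 3022/21]
after L4 α=3/5: [8534/105, 15467/105, 7556/105]
after L5 α=1/6: [12293/126, 10096/63, 10223/126]
after L6 α=1/7: [13196/147, 20192/147, 14675/147]
rounded: [90, 137, 100]

(2,1) stack=L1,L2,L3,L4,L5,L6; from [0,0,0]:
L1 α=3/4: [57/4, 453/4, 60]
L2 α=1/2: [349/8, 689/8, 293/2]
L3 α=1/7: [1427/28, 365/4, 891/7]
L4 α=3/5: [6341/70, 923/10, 7074/35]
L5 α=3/5: [28706/175, 4433/25, 33678/175]
L6 α=5/6: [131081/1050, 5843/25, 22238/175]
rounded: [125, 234, 127]

at x=2,y=0 over L1,L2,L3,L4,L5,L6:
+L1 (α=5/7) → [1000/7, 120/7, 740/7]
+L2 (α=1) → [160, 123, 239]
+L3 (α=1) → [185, 134, 125]
+L4 (α=0) → [185, 134, 125]
+L5 (α=0) → [185, 134, 125]
+L6 (α=5/7) → [220, 458/7, 140]
rounded: [220, 65, 140]

(3,1) stack=L1,L2,L3,L4,L5,L7; from [0,0,0]:
L1 α=5/7: [1005/7, 555/7, 985/7]
L2 α=1/2: [1355/14, 498/7, 1937/14]
L3 α=1/3: [1873/21, 2284/21, 3022/21]
L4 α=3/5: [8534/105, 15467/105, 7556/105]
L5 α=1/6: [12293/126, 10096/63, 10223/126]
L7 α=2/3: [67229/378, 17656/189, 61379/378]
rounded: [178, 93, 162]

query (2,1) [L1,L2,L3,L4,L5] — begin 0,0,0
+L1 (α=3/4) → [57/4, 453/4, 60]
+L2 (α=1/2) → [349/8, 689/8, 293/2]
+L3 (α=1/7) → [1427/28, 365/4, 891/7]
+L4 (α=3/5) → [6341/70, 923/10, 7074/35]
+L5 (α=3/5) → [28706/175, 4433/25, 33678/175]
rounded: [164, 177, 192]

(0,2) stack=L1,L2,L3,L4,L5; from [0,0,0]:
after L1 α=3/4: [459/4, 207/4, 633/4]
after L2 α=2/5: [2097/20, 1141/20, 575/4]
after L3 α=1: [198, 82, 125]
after L4 α=2/3: [574/3, 572/3, 287/3]
after L5 α=1/3: [1412/9, 1459/9, 925/9]
rounded: [157, 162, 103]

query (2,1) [L1,L2,L3,L4] — begin 0,0,0
L1 α=3/4: [57/4, 453/4, 60]
L2 α=1/2: [349/8, 689/8, 293/2]
L3 α=1/7: [1427/28, 365/4, 891/7]
L4 α=3/5: [6341/70, 923/10, 7074/35]
= [91, 92, 202]

(1,0) stack=L1,L2,L3,L4,L8,L9; from [0,0,0]:
after L1 α=3/7: [15/7, 351/7, 18]
after L2 α=5/6: [1280/7, 671/7, 443/6]
after L3 α=1/2: [1431/7, 451/7, 1589/12]
after L4 α=1/6: [1308/7, 1180/21, 10729/72]
after L8 α=1/2: [1242/7, 5947/42, 15913/144]
after L9 α=3/7: [5682/49, 16997/147, 30925/252]
→ [116, 116, 123]
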